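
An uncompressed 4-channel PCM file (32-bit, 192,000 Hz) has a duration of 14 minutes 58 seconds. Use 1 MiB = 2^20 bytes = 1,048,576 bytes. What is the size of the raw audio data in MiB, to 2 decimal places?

2630.86 MiB

Duration = 14 minutes 58 seconds = 898 s.
Bytes = 192,000 samples/s × 898 s × 4 bytes/sample × 4 ch = 2,758,656,000 bytes.
2,758,656,000 / 1,048,576 = 2630.86 MiB.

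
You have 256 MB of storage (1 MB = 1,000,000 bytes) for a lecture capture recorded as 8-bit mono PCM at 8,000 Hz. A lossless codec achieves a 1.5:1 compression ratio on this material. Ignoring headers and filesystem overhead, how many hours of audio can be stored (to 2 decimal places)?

13.33 hours

Uncompressed byte rate = 8,000 × 1 × 1 = 8,000 bytes/s.
After 1.5:1 compression, effective rate ≈ 5333.33 bytes/s.
Capacity = 256 × 1,000,000 = 256,000,000 bytes.
256,000,000 / effective rate ≈ 48000 s → 13.33 hours.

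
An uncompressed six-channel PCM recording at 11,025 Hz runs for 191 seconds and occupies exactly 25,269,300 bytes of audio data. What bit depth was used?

Bytes per sample = 25,269,300 / (11,025 × 191 × 6) = 25,269,300 / 12,634,650 = 2.
Bit depth = 2 × 8 = 16 bits.

16 bits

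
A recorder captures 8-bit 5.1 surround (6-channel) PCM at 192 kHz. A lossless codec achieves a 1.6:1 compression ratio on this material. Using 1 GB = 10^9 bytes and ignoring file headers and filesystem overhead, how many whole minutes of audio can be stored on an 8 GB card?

Uncompressed byte rate = 192,000 × 1 × 6 = 1,152,000 bytes/s.
After 1.6:1 compression, effective rate ≈ 720000 bytes/s.
Capacity = 8 × 1,000,000,000 = 8,000,000,000 bytes.
8,000,000,000 / effective rate ≈ 11111.11 s → 185 minutes.

185 minutes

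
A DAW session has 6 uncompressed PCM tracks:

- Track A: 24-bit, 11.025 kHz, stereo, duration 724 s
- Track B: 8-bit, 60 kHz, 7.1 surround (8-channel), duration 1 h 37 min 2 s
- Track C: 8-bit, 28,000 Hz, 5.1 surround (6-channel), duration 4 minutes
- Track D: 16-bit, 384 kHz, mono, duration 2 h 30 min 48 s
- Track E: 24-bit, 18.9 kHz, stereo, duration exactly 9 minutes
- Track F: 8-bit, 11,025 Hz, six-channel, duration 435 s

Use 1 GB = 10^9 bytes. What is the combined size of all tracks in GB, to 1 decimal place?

Track A: 11,025 × 724 × 3 × 2 = 47,892,600 bytes.
Track B: 1 h 37 min 2 s = 5,822 s; 60,000 × 5,822 × 1 × 8 = 2,794,560,000 bytes.
Track C: 4 minutes = 240 s; 28,000 × 240 × 1 × 6 = 40,320,000 bytes.
Track D: 2 h 30 min 48 s = 9,048 s; 384,000 × 9,048 × 2 × 1 = 6,948,864,000 bytes.
Track E: exactly 9 minutes = 540 s; 18,900 × 540 × 3 × 2 = 61,236,000 bytes.
Track F: 11,025 × 435 × 1 × 6 = 28,775,250 bytes.
Total = 9,921,647,850 bytes = 9.9 GB.

9.9 GB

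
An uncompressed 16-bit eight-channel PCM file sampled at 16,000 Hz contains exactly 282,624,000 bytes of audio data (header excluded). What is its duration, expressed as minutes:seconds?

Byte rate = 16,000 × 2 × 8 = 256,000 bytes/s.
Duration = 282,624,000 / 256,000 = 1,104 s.
1,104 s = 18:24.

18:24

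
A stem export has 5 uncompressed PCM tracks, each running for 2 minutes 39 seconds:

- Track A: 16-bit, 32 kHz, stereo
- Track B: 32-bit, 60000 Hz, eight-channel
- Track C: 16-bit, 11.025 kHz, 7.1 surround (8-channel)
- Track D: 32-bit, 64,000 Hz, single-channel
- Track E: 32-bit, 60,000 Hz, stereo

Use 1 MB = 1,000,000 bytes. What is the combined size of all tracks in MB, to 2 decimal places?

2 minutes 39 seconds = 159 s.
Track A: 32,000 × 159 × 2 × 2 = 20,352,000 bytes.
Track B: 60,000 × 159 × 4 × 8 = 305,280,000 bytes.
Track C: 11,025 × 159 × 2 × 8 = 28,047,600 bytes.
Track D: 64,000 × 159 × 4 × 1 = 40,704,000 bytes.
Track E: 60,000 × 159 × 4 × 2 = 76,320,000 bytes.
Total = 470,703,600 bytes = 470.70 MB.

470.70 MB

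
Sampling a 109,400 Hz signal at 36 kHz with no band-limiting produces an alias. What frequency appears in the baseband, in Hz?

Nyquist = 36,000/2 = 18,000 Hz; 109,400 Hz exceeds it.
Alias = |109,400 − 3×36,000| = |109,400 − 108,000| = 1,400 Hz.

1,400 Hz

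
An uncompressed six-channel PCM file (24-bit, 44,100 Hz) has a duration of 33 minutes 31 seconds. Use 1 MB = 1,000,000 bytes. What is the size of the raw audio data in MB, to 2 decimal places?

1596.33 MB

Duration = 33 minutes 31 seconds = 2,011 s.
Bytes = 44,100 samples/s × 2,011 s × 3 bytes/sample × 6 ch = 1,596,331,800 bytes.
1,596,331,800 / 1,000,000 = 1596.33 MB.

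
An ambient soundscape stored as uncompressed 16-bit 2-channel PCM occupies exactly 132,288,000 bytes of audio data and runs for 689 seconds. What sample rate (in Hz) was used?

48,000 Hz

Bytes = sample_rate × seconds × bytes_per_sample × channels.
sample_rate = 132,288,000 / (689 × 2 × 2) = 132,288,000 / 2,756 = 48,000 Hz.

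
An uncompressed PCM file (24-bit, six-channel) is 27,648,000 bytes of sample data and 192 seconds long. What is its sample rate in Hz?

Bytes = sample_rate × seconds × bytes_per_sample × channels.
sample_rate = 27,648,000 / (192 × 3 × 6) = 27,648,000 / 3,456 = 8,000 Hz.

8,000 Hz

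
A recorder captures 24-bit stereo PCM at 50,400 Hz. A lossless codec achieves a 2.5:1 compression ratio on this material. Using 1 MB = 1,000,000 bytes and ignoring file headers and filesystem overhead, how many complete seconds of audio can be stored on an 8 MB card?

66 seconds

Uncompressed byte rate = 50,400 × 3 × 2 = 302,400 bytes/s.
After 2.5:1 compression, effective rate ≈ 120960 bytes/s.
Capacity = 8 × 1,000,000 = 8,000,000 bytes.
8,000,000 / effective rate ≈ 66.14 s → 66 seconds.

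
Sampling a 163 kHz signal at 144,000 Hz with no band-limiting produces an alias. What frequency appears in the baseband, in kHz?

19 kHz

Nyquist = 144,000/2 = 72,000 Hz; 163,000 Hz exceeds it.
Alias = |163,000 − 1×144,000| = |163,000 − 144,000| = 19,000 Hz = 19 kHz.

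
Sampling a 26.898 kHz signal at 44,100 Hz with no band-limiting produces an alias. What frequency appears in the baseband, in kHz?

17.202 kHz

Nyquist = 44,100/2 = 22,050 Hz; 26,898 Hz exceeds it.
Alias = |26,898 − 1×44,100| = |26,898 − 44,100| = 17,202 Hz = 17.202 kHz.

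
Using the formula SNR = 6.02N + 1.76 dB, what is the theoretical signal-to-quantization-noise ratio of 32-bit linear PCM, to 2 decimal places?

6.02 × 32 + 1.76 = 194.40 dB.

194.40 dB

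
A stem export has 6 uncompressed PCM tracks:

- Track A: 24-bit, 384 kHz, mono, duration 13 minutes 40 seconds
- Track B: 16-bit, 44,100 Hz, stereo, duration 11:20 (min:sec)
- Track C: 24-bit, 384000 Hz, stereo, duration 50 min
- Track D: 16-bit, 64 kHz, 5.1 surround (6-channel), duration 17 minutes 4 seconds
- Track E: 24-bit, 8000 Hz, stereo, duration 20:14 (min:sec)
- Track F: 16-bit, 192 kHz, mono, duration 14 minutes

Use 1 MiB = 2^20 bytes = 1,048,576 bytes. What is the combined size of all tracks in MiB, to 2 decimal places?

8720.26 MiB

Track A: 13 minutes 40 seconds = 820 s; 384,000 × 820 × 3 × 1 = 944,640,000 bytes.
Track B: 11:20 (min:sec) = 680 s; 44,100 × 680 × 2 × 2 = 119,952,000 bytes.
Track C: 50 min = 3,000 s; 384,000 × 3,000 × 3 × 2 = 6,912,000,000 bytes.
Track D: 17 minutes 4 seconds = 1,024 s; 64,000 × 1,024 × 2 × 6 = 786,432,000 bytes.
Track E: 20:14 (min:sec) = 1,214 s; 8,000 × 1,214 × 3 × 2 = 58,272,000 bytes.
Track F: 14 minutes = 840 s; 192,000 × 840 × 2 × 1 = 322,560,000 bytes.
Total = 9,143,856,000 bytes = 8720.26 MiB.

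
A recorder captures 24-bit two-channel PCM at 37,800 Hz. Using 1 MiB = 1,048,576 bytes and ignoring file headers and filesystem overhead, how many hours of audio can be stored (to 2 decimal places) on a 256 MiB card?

0.33 hours

Uncompressed byte rate = 37,800 × 3 × 2 = 226,800 bytes/s.
Capacity = 256 × 1,048,576 = 268,435,456 bytes.
268,435,456 / 226,800 ≈ 1183.58 s → 0.33 hours.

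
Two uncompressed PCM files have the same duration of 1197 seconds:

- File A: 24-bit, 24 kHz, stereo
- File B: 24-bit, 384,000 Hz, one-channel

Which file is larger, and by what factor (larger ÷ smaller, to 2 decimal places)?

File A: 24,000 × 3 × 2 = 144,000 bytes/s.
File B: 384,000 × 3 × 1 = 1,152,000 bytes/s.
File B is larger; ratio = 1,378,944,000 / 172,368,000 = 8.00.

File B, by a factor of 8.00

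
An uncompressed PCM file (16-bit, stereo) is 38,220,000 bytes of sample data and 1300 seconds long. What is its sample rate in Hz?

7,350 Hz

Bytes = sample_rate × seconds × bytes_per_sample × channels.
sample_rate = 38,220,000 / (1,300 × 2 × 2) = 38,220,000 / 5,200 = 7,350 Hz.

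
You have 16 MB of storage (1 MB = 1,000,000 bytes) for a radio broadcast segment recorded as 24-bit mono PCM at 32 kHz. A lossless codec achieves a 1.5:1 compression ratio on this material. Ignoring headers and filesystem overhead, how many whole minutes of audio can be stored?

4 minutes

Uncompressed byte rate = 32,000 × 3 × 1 = 96,000 bytes/s.
After 1.5:1 compression, effective rate ≈ 64000 bytes/s.
Capacity = 16 × 1,000,000 = 16,000,000 bytes.
16,000,000 / effective rate ≈ 250 s → 4 minutes.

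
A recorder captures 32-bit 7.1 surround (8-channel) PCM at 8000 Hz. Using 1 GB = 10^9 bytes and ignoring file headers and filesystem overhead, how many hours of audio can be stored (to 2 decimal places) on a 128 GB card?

Uncompressed byte rate = 8,000 × 4 × 8 = 256,000 bytes/s.
Capacity = 128 × 1,000,000,000 = 128,000,000,000 bytes.
128,000,000,000 / 256,000 ≈ 500000 s → 138.89 hours.

138.89 hours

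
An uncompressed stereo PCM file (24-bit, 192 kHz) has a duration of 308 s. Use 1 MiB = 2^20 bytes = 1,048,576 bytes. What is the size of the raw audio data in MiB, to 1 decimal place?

338.4 MiB

Bytes = 192,000 samples/s × 308 s × 3 bytes/sample × 2 ch = 354,816,000 bytes.
354,816,000 / 1,048,576 = 338.4 MiB.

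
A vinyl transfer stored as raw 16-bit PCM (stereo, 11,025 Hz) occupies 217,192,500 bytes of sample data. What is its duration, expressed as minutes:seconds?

82:05

Byte rate = 11,025 × 2 × 2 = 44,100 bytes/s.
Duration = 217,192,500 / 44,100 = 4,925 s.
4,925 s = 82:05.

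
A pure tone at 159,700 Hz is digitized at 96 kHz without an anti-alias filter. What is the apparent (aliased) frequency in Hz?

Nyquist = 96,000/2 = 48,000 Hz; 159,700 Hz exceeds it.
Alias = |159,700 − 2×96,000| = |159,700 − 192,000| = 32,300 Hz.

32,300 Hz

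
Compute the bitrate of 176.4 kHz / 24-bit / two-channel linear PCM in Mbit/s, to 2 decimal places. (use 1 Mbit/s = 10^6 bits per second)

Bit rate = 176,400 × 24 × 2 = 8,467,200 bits/s.
= 8.47 Mbit/s.

8.47 Mbit/s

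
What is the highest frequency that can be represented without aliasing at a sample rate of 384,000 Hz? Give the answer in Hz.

Nyquist frequency = sample rate / 2 = 384,000 / 2 = 192,000 Hz.

192,000 Hz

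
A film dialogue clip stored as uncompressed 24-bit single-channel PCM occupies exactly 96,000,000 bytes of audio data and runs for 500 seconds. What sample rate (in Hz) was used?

64,000 Hz

Bytes = sample_rate × seconds × bytes_per_sample × channels.
sample_rate = 96,000,000 / (500 × 3 × 1) = 96,000,000 / 1,500 = 64,000 Hz.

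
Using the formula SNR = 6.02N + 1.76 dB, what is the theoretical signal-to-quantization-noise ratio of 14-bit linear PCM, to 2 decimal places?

6.02 × 14 + 1.76 = 86.04 dB.

86.04 dB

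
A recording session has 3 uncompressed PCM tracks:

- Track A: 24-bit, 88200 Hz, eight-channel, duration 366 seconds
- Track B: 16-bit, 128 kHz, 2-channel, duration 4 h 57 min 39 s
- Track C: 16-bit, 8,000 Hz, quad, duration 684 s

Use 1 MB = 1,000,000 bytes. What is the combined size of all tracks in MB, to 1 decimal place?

Track A: 88,200 × 366 × 3 × 8 = 774,748,800 bytes.
Track B: 4 h 57 min 39 s = 17,859 s; 128,000 × 17,859 × 2 × 2 = 9,143,808,000 bytes.
Track C: 8,000 × 684 × 2 × 4 = 43,776,000 bytes.
Total = 9,962,332,800 bytes = 9962.3 MB.

9962.3 MB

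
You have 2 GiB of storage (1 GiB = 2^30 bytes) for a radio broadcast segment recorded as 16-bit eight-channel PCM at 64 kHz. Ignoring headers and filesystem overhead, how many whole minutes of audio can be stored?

Uncompressed byte rate = 64,000 × 2 × 8 = 1,024,000 bytes/s.
Capacity = 2 × 1,073,741,824 = 2,147,483,648 bytes.
2,147,483,648 / 1,024,000 ≈ 2097.15 s → 34 minutes.

34 minutes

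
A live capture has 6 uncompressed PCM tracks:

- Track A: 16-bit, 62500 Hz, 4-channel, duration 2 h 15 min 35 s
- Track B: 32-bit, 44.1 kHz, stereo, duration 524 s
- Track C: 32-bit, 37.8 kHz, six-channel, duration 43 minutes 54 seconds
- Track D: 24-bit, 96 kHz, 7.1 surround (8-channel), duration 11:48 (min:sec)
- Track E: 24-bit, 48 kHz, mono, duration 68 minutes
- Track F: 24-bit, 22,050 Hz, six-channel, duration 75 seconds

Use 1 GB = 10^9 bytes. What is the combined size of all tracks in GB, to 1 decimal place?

Track A: 2 h 15 min 35 s = 8,135 s; 62,500 × 8,135 × 2 × 4 = 4,067,500,000 bytes.
Track B: 44,100 × 524 × 4 × 2 = 184,867,200 bytes.
Track C: 43 minutes 54 seconds = 2,634 s; 37,800 × 2,634 × 4 × 6 = 2,389,564,800 bytes.
Track D: 11:48 (min:sec) = 708 s; 96,000 × 708 × 3 × 8 = 1,631,232,000 bytes.
Track E: 68 minutes = 4,080 s; 48,000 × 4,080 × 3 × 1 = 587,520,000 bytes.
Track F: 22,050 × 75 × 3 × 6 = 29,767,500 bytes.
Total = 8,890,451,500 bytes = 8.9 GB.

8.9 GB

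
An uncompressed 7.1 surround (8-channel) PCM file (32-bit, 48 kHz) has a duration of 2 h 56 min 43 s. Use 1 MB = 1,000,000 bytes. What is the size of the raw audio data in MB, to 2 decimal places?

16286.21 MB

Duration = 2 h 56 min 43 s = 10,603 s.
Bytes = 48,000 samples/s × 10,603 s × 4 bytes/sample × 8 ch = 16,286,208,000 bytes.
16,286,208,000 / 1,000,000 = 16286.21 MB.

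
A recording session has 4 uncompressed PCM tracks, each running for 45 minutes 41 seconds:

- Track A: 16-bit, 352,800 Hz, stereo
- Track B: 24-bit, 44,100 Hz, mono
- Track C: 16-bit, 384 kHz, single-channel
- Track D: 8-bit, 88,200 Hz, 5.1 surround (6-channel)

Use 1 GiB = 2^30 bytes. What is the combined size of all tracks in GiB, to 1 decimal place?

45 minutes 41 seconds = 2,741 s.
Track A: 352,800 × 2,741 × 2 × 2 = 3,868,099,200 bytes.
Track B: 44,100 × 2,741 × 3 × 1 = 362,634,300 bytes.
Track C: 384,000 × 2,741 × 2 × 1 = 2,105,088,000 bytes.
Track D: 88,200 × 2,741 × 1 × 6 = 1,450,537,200 bytes.
Total = 7,786,358,700 bytes = 7.3 GiB.

7.3 GiB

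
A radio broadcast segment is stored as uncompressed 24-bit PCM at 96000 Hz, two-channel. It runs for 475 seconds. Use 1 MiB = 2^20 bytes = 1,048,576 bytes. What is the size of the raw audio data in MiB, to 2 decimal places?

Bytes = 96,000 samples/s × 475 s × 3 bytes/sample × 2 ch = 273,600,000 bytes.
273,600,000 / 1,048,576 = 260.93 MiB.

260.93 MiB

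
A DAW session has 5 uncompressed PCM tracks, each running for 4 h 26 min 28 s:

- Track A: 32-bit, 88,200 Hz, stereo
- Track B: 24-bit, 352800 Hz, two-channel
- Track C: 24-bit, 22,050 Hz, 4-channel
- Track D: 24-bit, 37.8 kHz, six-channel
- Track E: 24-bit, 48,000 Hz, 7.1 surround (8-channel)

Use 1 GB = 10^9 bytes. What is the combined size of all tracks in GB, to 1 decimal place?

4 h 26 min 28 s = 15,988 s.
Track A: 88,200 × 15,988 × 4 × 2 = 11,281,132,800 bytes.
Track B: 352,800 × 15,988 × 3 × 2 = 33,843,398,400 bytes.
Track C: 22,050 × 15,988 × 3 × 4 = 4,230,424,800 bytes.
Track D: 37,800 × 15,988 × 3 × 6 = 10,878,235,200 bytes.
Track E: 48,000 × 15,988 × 3 × 8 = 18,418,176,000 bytes.
Total = 78,651,367,200 bytes = 78.7 GB.

78.7 GB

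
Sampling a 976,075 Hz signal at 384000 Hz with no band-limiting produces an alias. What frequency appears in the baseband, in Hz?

Nyquist = 384,000/2 = 192,000 Hz; 976,075 Hz exceeds it.
Alias = |976,075 − 3×384,000| = |976,075 − 1,152,000| = 175,925 Hz.

175,925 Hz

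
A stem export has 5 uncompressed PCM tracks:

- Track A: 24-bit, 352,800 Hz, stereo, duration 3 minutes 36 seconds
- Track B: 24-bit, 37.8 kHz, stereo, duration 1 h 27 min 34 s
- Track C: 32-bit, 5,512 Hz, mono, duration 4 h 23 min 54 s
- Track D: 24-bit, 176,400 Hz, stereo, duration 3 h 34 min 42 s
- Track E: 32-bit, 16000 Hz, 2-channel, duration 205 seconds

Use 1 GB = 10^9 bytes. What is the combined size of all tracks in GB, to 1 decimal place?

15.7 GB

Track A: 3 minutes 36 seconds = 216 s; 352,800 × 216 × 3 × 2 = 457,228,800 bytes.
Track B: 1 h 27 min 34 s = 5,254 s; 37,800 × 5,254 × 3 × 2 = 1,191,607,200 bytes.
Track C: 4 h 23 min 54 s = 15,834 s; 5,512 × 15,834 × 4 × 1 = 349,108,032 bytes.
Track D: 3 h 34 min 42 s = 12,882 s; 176,400 × 12,882 × 3 × 2 = 13,634,308,800 bytes.
Track E: 16,000 × 205 × 4 × 2 = 26,240,000 bytes.
Total = 15,658,492,832 bytes = 15.7 GB.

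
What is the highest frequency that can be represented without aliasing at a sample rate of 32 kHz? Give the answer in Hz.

Nyquist frequency = sample rate / 2 = 32,000 / 2 = 16,000 Hz.

16,000 Hz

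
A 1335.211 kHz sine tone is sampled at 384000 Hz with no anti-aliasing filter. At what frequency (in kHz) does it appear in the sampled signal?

183.211 kHz

Nyquist = 384,000/2 = 192,000 Hz; 1,335,211 Hz exceeds it.
Alias = |1,335,211 − 3×384,000| = |1,335,211 − 1,152,000| = 183,211 Hz = 183.211 kHz.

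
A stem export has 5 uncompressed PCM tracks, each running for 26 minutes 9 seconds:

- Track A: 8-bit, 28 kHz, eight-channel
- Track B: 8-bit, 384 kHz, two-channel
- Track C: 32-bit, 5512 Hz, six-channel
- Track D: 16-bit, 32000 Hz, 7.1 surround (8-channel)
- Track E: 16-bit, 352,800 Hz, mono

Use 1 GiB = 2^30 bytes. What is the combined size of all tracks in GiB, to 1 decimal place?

3.4 GiB

26 minutes 9 seconds = 1,569 s.
Track A: 28,000 × 1,569 × 1 × 8 = 351,456,000 bytes.
Track B: 384,000 × 1,569 × 1 × 2 = 1,204,992,000 bytes.
Track C: 5,512 × 1,569 × 4 × 6 = 207,559,872 bytes.
Track D: 32,000 × 1,569 × 2 × 8 = 803,328,000 bytes.
Track E: 352,800 × 1,569 × 2 × 1 = 1,107,086,400 bytes.
Total = 3,674,422,272 bytes = 3.4 GiB.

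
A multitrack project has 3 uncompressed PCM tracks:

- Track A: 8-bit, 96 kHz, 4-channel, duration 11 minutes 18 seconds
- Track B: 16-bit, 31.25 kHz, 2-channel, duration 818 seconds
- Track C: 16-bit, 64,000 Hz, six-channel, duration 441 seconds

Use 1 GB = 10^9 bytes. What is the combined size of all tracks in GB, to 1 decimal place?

Track A: 11 minutes 18 seconds = 678 s; 96,000 × 678 × 1 × 4 = 260,352,000 bytes.
Track B: 31,250 × 818 × 2 × 2 = 102,250,000 bytes.
Track C: 64,000 × 441 × 2 × 6 = 338,688,000 bytes.
Total = 701,290,000 bytes = 0.7 GB.

0.7 GB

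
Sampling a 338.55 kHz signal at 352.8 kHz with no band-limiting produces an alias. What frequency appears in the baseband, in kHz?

Nyquist = 352,800/2 = 176,400 Hz; 338,550 Hz exceeds it.
Alias = |338,550 − 1×352,800| = |338,550 − 352,800| = 14,250 Hz = 14.25 kHz.

14.25 kHz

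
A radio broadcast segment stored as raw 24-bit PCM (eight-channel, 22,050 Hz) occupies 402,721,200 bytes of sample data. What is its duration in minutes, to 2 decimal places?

Byte rate = 22,050 × 3 × 8 = 529,200 bytes/s.
Duration = 402,721,200 / 529,200 = 761 s.
761 s / 60 = 12.68 minutes.

12.68 minutes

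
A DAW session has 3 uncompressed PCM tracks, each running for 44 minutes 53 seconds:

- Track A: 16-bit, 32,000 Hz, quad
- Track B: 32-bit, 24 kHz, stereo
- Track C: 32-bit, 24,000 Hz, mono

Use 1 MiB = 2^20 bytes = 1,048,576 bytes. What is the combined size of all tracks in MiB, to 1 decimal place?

1397.1 MiB

44 minutes 53 seconds = 2,693 s.
Track A: 32,000 × 2,693 × 2 × 4 = 689,408,000 bytes.
Track B: 24,000 × 2,693 × 4 × 2 = 517,056,000 bytes.
Track C: 24,000 × 2,693 × 4 × 1 = 258,528,000 bytes.
Total = 1,464,992,000 bytes = 1397.1 MiB.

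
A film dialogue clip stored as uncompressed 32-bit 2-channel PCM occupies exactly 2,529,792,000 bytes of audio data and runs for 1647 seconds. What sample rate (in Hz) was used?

Bytes = sample_rate × seconds × bytes_per_sample × channels.
sample_rate = 2,529,792,000 / (1,647 × 4 × 2) = 2,529,792,000 / 13,176 = 192,000 Hz.

192,000 Hz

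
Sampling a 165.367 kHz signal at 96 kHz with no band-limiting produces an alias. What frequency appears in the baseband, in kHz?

26.633 kHz

Nyquist = 96,000/2 = 48,000 Hz; 165,367 Hz exceeds it.
Alias = |165,367 − 2×96,000| = |165,367 − 192,000| = 26,633 Hz = 26.633 kHz.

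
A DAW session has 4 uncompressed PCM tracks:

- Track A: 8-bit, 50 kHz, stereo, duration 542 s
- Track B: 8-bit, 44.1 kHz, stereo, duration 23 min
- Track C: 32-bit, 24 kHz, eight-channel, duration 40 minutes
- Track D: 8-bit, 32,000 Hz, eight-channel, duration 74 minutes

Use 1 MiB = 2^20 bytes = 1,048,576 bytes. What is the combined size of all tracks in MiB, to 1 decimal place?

Track A: 50,000 × 542 × 1 × 2 = 54,200,000 bytes.
Track B: 23 min = 1,380 s; 44,100 × 1,380 × 1 × 2 = 121,716,000 bytes.
Track C: 40 minutes = 2,400 s; 24,000 × 2,400 × 4 × 8 = 1,843,200,000 bytes.
Track D: 74 minutes = 4,440 s; 32,000 × 4,440 × 1 × 8 = 1,136,640,000 bytes.
Total = 3,155,756,000 bytes = 3009.6 MiB.

3009.6 MiB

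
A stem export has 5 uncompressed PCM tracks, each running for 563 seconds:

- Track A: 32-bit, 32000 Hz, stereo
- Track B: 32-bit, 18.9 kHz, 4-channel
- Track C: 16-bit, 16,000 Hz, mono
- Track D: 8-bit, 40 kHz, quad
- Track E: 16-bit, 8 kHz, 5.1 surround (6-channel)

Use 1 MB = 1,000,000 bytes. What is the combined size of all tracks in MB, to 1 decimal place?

Track A: 32,000 × 563 × 4 × 2 = 144,128,000 bytes.
Track B: 18,900 × 563 × 4 × 4 = 170,251,200 bytes.
Track C: 16,000 × 563 × 2 × 1 = 18,016,000 bytes.
Track D: 40,000 × 563 × 1 × 4 = 90,080,000 bytes.
Track E: 8,000 × 563 × 2 × 6 = 54,048,000 bytes.
Total = 476,523,200 bytes = 476.5 MB.

476.5 MB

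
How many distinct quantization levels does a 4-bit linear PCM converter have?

16 levels

2^4 = 16.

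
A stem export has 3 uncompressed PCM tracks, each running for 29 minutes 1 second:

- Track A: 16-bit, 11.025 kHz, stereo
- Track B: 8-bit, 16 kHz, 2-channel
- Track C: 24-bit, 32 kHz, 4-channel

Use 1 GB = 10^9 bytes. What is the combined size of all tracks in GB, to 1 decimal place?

0.8 GB

29 minutes 1 second = 1,741 s.
Track A: 11,025 × 1,741 × 2 × 2 = 76,778,100 bytes.
Track B: 16,000 × 1,741 × 1 × 2 = 55,712,000 bytes.
Track C: 32,000 × 1,741 × 3 × 4 = 668,544,000 bytes.
Total = 801,034,100 bytes = 0.8 GB.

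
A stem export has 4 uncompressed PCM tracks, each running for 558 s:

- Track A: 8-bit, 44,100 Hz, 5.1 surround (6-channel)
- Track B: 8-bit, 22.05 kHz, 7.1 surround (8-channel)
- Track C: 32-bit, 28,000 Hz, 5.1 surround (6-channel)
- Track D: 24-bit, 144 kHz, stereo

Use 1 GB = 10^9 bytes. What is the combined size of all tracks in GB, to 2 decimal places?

Track A: 44,100 × 558 × 1 × 6 = 147,646,800 bytes.
Track B: 22,050 × 558 × 1 × 8 = 98,431,200 bytes.
Track C: 28,000 × 558 × 4 × 6 = 374,976,000 bytes.
Track D: 144,000 × 558 × 3 × 2 = 482,112,000 bytes.
Total = 1,103,166,000 bytes = 1.10 GB.

1.10 GB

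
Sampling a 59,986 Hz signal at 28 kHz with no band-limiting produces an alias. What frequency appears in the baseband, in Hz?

Nyquist = 28,000/2 = 14,000 Hz; 59,986 Hz exceeds it.
Alias = |59,986 − 2×28,000| = |59,986 − 56,000| = 3,986 Hz.

3,986 Hz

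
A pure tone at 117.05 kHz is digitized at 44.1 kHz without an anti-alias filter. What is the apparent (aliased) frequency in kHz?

Nyquist = 44,100/2 = 22,050 Hz; 117,050 Hz exceeds it.
Alias = |117,050 − 3×44,100| = |117,050 − 132,300| = 15,250 Hz = 15.25 kHz.

15.25 kHz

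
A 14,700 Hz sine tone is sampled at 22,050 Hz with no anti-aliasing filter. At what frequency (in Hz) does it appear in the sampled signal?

7,350 Hz

Nyquist = 22,050/2 = 11,025 Hz; 14,700 Hz exceeds it.
Alias = |14,700 − 1×22,050| = |14,700 − 22,050| = 7,350 Hz.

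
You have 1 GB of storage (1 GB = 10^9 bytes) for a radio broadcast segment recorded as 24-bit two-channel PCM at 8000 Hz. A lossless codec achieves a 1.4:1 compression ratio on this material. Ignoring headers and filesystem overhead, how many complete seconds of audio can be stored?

29,166 seconds

Uncompressed byte rate = 8,000 × 3 × 2 = 48,000 bytes/s.
After 1.4:1 compression, effective rate ≈ 34285.71 bytes/s.
Capacity = 1 × 1,000,000,000 = 1,000,000,000 bytes.
1,000,000,000 / effective rate ≈ 29166.67 s → 29,166 seconds.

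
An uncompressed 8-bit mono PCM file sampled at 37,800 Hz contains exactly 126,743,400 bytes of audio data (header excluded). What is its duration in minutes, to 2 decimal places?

Byte rate = 37,800 × 1 × 1 = 37,800 bytes/s.
Duration = 126,743,400 / 37,800 = 3,353 s.
3,353 s / 60 = 55.88 minutes.

55.88 minutes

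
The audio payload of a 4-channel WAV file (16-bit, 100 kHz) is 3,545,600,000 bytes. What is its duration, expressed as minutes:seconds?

Byte rate = 100,000 × 2 × 4 = 800,000 bytes/s.
Duration = 3,545,600,000 / 800,000 = 4,432 s.
4,432 s = 73:52.

73:52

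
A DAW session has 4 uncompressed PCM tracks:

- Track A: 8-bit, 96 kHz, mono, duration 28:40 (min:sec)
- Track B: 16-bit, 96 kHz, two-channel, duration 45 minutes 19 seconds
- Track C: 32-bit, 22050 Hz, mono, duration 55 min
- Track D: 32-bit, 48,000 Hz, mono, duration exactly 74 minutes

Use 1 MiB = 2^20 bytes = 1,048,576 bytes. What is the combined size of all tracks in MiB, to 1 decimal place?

Track A: 28:40 (min:sec) = 1,720 s; 96,000 × 1,720 × 1 × 1 = 165,120,000 bytes.
Track B: 45 minutes 19 seconds = 2,719 s; 96,000 × 2,719 × 2 × 2 = 1,044,096,000 bytes.
Track C: 55 min = 3,300 s; 22,050 × 3,300 × 4 × 1 = 291,060,000 bytes.
Track D: exactly 74 minutes = 4,440 s; 48,000 × 4,440 × 4 × 1 = 852,480,000 bytes.
Total = 2,352,756,000 bytes = 2243.8 MiB.

2243.8 MiB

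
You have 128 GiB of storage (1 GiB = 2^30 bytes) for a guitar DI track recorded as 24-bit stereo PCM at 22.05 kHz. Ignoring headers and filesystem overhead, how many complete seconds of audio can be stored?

Uncompressed byte rate = 22,050 × 3 × 2 = 132,300 bytes/s.
Capacity = 128 × 1,073,741,824 = 137,438,953,472 bytes.
137,438,953,472 / 132,300 ≈ 1038843.19 s → 1,038,843 seconds.

1,038,843 seconds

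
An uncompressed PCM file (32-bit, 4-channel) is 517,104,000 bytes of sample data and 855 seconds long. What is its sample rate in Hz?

Bytes = sample_rate × seconds × bytes_per_sample × channels.
sample_rate = 517,104,000 / (855 × 4 × 4) = 517,104,000 / 13,680 = 37,800 Hz.

37,800 Hz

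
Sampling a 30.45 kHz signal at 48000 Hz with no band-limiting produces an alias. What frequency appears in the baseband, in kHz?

Nyquist = 48,000/2 = 24,000 Hz; 30,450 Hz exceeds it.
Alias = |30,450 − 1×48,000| = |30,450 − 48,000| = 17,550 Hz = 17.55 kHz.

17.55 kHz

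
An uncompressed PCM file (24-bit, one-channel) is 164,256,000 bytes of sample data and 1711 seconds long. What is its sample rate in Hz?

Bytes = sample_rate × seconds × bytes_per_sample × channels.
sample_rate = 164,256,000 / (1,711 × 3 × 1) = 164,256,000 / 5,133 = 32,000 Hz.

32,000 Hz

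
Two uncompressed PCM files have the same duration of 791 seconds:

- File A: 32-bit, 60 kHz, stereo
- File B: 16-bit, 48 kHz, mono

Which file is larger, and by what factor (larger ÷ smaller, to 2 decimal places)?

File A, by a factor of 5.00

File A: 60,000 × 4 × 2 = 480,000 bytes/s.
File B: 48,000 × 2 × 1 = 96,000 bytes/s.
File A is larger; ratio = 379,680,000 / 75,936,000 = 5.00.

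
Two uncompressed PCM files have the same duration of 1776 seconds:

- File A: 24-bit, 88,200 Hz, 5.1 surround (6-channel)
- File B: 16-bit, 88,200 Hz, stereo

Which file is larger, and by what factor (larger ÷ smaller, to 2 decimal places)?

File A, by a factor of 4.50

File A: 88,200 × 3 × 6 = 1,587,600 bytes/s.
File B: 88,200 × 2 × 2 = 352,800 bytes/s.
File A is larger; ratio = 2,819,577,600 / 626,572,800 = 4.50.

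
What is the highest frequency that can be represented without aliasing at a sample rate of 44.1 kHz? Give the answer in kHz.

22.05 kHz

Nyquist frequency = sample rate / 2 = 44,100 / 2 = 22.05 kHz.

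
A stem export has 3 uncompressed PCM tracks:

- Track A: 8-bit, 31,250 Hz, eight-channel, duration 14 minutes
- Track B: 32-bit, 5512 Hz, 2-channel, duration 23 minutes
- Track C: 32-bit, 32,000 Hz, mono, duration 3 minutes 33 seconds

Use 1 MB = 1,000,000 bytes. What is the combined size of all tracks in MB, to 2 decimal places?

Track A: 14 minutes = 840 s; 31,250 × 840 × 1 × 8 = 210,000,000 bytes.
Track B: 23 minutes = 1,380 s; 5,512 × 1,380 × 4 × 2 = 60,852,480 bytes.
Track C: 3 minutes 33 seconds = 213 s; 32,000 × 213 × 4 × 1 = 27,264,000 bytes.
Total = 298,116,480 bytes = 298.12 MB.

298.12 MB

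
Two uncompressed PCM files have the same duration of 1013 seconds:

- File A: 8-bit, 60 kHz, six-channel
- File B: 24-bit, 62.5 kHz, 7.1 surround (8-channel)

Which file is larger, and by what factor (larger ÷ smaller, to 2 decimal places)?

File A: 60,000 × 1 × 6 = 360,000 bytes/s.
File B: 62,500 × 3 × 8 = 1,500,000 bytes/s.
File B is larger; ratio = 1,519,500,000 / 364,680,000 = 4.17.

File B, by a factor of 4.17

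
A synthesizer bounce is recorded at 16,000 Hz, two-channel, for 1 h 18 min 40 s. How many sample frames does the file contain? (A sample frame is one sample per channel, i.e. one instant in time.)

75,520,000 sample frames

1 h 18 min 40 s = 4,720 s.
16,000 samples/s × 4,720 s = 75,520,000 frames.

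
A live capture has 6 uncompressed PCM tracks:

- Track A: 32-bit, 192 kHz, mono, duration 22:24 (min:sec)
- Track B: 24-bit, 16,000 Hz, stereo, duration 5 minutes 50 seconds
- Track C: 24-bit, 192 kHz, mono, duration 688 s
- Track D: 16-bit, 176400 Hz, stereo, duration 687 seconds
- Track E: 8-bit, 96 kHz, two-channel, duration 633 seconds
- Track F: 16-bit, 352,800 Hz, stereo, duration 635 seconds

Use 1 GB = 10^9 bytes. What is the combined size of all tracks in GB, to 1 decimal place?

3.0 GB

Track A: 22:24 (min:sec) = 1,344 s; 192,000 × 1,344 × 4 × 1 = 1,032,192,000 bytes.
Track B: 5 minutes 50 seconds = 350 s; 16,000 × 350 × 3 × 2 = 33,600,000 bytes.
Track C: 192,000 × 688 × 3 × 1 = 396,288,000 bytes.
Track D: 176,400 × 687 × 2 × 2 = 484,747,200 bytes.
Track E: 96,000 × 633 × 1 × 2 = 121,536,000 bytes.
Track F: 352,800 × 635 × 2 × 2 = 896,112,000 bytes.
Total = 2,964,475,200 bytes = 3.0 GB.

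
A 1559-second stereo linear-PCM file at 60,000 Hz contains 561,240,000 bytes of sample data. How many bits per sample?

24 bits

Bytes per sample = 561,240,000 / (60,000 × 1,559 × 2) = 561,240,000 / 187,080,000 = 3.
Bit depth = 3 × 8 = 24 bits.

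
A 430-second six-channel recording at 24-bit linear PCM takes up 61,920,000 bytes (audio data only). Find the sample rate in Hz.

Bytes = sample_rate × seconds × bytes_per_sample × channels.
sample_rate = 61,920,000 / (430 × 3 × 6) = 61,920,000 / 7,740 = 8,000 Hz.

8,000 Hz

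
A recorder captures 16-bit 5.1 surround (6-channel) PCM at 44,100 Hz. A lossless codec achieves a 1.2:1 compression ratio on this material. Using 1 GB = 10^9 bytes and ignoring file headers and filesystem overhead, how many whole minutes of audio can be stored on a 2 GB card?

75 minutes

Uncompressed byte rate = 44,100 × 2 × 6 = 529,200 bytes/s.
After 1.2:1 compression, effective rate ≈ 441000 bytes/s.
Capacity = 2 × 1,000,000,000 = 2,000,000,000 bytes.
2,000,000,000 / effective rate ≈ 4535.15 s → 75 minutes.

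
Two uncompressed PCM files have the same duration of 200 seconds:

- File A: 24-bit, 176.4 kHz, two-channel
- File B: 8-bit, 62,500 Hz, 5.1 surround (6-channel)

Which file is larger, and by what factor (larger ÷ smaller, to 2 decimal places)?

File A, by a factor of 2.82

File A: 176,400 × 3 × 2 = 1,058,400 bytes/s.
File B: 62,500 × 1 × 6 = 375,000 bytes/s.
File A is larger; ratio = 211,680,000 / 75,000,000 = 2.82.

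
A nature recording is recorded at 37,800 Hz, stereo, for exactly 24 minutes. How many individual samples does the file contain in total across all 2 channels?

exactly 24 minutes = 1,440 s.
37,800 × 1,440 s × 2 ch = 108,864,000 samples.

108,864,000 samples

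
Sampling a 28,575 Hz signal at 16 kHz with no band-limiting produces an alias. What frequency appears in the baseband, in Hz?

Nyquist = 16,000/2 = 8,000 Hz; 28,575 Hz exceeds it.
Alias = |28,575 − 2×16,000| = |28,575 − 32,000| = 3,425 Hz.

3,425 Hz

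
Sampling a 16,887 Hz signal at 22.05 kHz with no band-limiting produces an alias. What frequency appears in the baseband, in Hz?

5,163 Hz

Nyquist = 22,050/2 = 11,025 Hz; 16,887 Hz exceeds it.
Alias = |16,887 − 1×22,050| = |16,887 − 22,050| = 5,163 Hz.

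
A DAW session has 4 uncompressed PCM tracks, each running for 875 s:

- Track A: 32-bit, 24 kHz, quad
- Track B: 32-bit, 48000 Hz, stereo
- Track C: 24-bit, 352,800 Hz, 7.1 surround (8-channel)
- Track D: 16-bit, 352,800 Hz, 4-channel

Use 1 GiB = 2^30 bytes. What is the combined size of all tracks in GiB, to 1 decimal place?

9.8 GiB

Track A: 24,000 × 875 × 4 × 4 = 336,000,000 bytes.
Track B: 48,000 × 875 × 4 × 2 = 336,000,000 bytes.
Track C: 352,800 × 875 × 3 × 8 = 7,408,800,000 bytes.
Track D: 352,800 × 875 × 2 × 4 = 2,469,600,000 bytes.
Total = 10,550,400,000 bytes = 9.8 GiB.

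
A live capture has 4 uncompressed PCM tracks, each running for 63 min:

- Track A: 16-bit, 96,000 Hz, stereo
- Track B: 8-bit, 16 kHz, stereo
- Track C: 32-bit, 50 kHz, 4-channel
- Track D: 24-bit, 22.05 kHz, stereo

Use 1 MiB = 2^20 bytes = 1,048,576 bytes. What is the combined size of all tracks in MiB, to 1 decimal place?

4860.5 MiB

63 min = 3,780 s.
Track A: 96,000 × 3,780 × 2 × 2 = 1,451,520,000 bytes.
Track B: 16,000 × 3,780 × 1 × 2 = 120,960,000 bytes.
Track C: 50,000 × 3,780 × 4 × 4 = 3,024,000,000 bytes.
Track D: 22,050 × 3,780 × 3 × 2 = 500,094,000 bytes.
Total = 5,096,574,000 bytes = 4860.5 MiB.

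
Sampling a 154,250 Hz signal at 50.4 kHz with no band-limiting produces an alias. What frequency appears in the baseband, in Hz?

3,050 Hz

Nyquist = 50,400/2 = 25,200 Hz; 154,250 Hz exceeds it.
Alias = |154,250 − 3×50,400| = |154,250 − 151,200| = 3,050 Hz.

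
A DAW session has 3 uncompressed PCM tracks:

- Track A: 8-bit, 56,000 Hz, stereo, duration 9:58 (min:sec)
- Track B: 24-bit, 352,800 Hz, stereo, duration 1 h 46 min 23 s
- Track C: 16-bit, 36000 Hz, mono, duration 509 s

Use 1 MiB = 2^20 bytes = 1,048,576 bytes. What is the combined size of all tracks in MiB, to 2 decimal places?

Track A: 9:58 (min:sec) = 598 s; 56,000 × 598 × 1 × 2 = 66,976,000 bytes.
Track B: 1 h 46 min 23 s = 6,383 s; 352,800 × 6,383 × 3 × 2 = 13,511,534,400 bytes.
Track C: 36,000 × 509 × 2 × 1 = 36,648,000 bytes.
Total = 13,615,158,400 bytes = 12984.43 MiB.

12984.43 MiB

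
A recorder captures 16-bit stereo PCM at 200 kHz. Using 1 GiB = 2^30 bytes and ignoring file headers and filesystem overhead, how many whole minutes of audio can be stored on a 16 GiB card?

Uncompressed byte rate = 200,000 × 2 × 2 = 800,000 bytes/s.
Capacity = 16 × 1,073,741,824 = 17,179,869,184 bytes.
17,179,869,184 / 800,000 ≈ 21474.84 s → 357 minutes.

357 minutes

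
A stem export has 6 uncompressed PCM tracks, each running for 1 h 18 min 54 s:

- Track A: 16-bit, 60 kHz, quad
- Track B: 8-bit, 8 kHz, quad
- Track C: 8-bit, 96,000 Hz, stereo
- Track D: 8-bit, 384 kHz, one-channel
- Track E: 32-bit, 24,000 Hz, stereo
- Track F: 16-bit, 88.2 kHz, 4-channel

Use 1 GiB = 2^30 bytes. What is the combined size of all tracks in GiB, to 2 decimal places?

8.75 GiB

1 h 18 min 54 s = 4,734 s.
Track A: 60,000 × 4,734 × 2 × 4 = 2,272,320,000 bytes.
Track B: 8,000 × 4,734 × 1 × 4 = 151,488,000 bytes.
Track C: 96,000 × 4,734 × 1 × 2 = 908,928,000 bytes.
Track D: 384,000 × 4,734 × 1 × 1 = 1,817,856,000 bytes.
Track E: 24,000 × 4,734 × 4 × 2 = 908,928,000 bytes.
Track F: 88,200 × 4,734 × 2 × 4 = 3,340,310,400 bytes.
Total = 9,399,830,400 bytes = 8.75 GiB.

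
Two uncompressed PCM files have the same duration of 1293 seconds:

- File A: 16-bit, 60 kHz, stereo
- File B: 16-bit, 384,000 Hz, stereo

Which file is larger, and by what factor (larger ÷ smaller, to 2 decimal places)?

File B, by a factor of 6.40

File A: 60,000 × 2 × 2 = 240,000 bytes/s.
File B: 384,000 × 2 × 2 = 1,536,000 bytes/s.
File B is larger; ratio = 1,986,048,000 / 310,320,000 = 6.40.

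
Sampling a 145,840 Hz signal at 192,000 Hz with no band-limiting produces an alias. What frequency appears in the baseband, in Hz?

Nyquist = 192,000/2 = 96,000 Hz; 145,840 Hz exceeds it.
Alias = |145,840 − 1×192,000| = |145,840 − 192,000| = 46,160 Hz.

46,160 Hz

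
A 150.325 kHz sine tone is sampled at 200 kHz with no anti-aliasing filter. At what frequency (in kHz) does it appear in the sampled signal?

Nyquist = 200,000/2 = 100,000 Hz; 150,325 Hz exceeds it.
Alias = |150,325 − 1×200,000| = |150,325 − 200,000| = 49,675 Hz = 49.675 kHz.

49.675 kHz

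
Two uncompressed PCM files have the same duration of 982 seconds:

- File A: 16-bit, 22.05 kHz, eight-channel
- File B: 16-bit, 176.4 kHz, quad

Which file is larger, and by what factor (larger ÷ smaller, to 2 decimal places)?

File B, by a factor of 4.00

File A: 22,050 × 2 × 8 = 352,800 bytes/s.
File B: 176,400 × 2 × 4 = 1,411,200 bytes/s.
File B is larger; ratio = 1,385,798,400 / 346,449,600 = 4.00.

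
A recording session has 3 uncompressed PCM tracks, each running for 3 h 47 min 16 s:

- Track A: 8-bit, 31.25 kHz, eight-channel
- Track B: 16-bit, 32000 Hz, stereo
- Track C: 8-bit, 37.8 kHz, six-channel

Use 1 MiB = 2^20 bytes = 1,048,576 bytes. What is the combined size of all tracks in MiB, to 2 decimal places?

7865.00 MiB

3 h 47 min 16 s = 13,636 s.
Track A: 31,250 × 13,636 × 1 × 8 = 3,409,000,000 bytes.
Track B: 32,000 × 13,636 × 2 × 2 = 1,745,408,000 bytes.
Track C: 37,800 × 13,636 × 1 × 6 = 3,092,644,800 bytes.
Total = 8,247,052,800 bytes = 7865.00 MiB.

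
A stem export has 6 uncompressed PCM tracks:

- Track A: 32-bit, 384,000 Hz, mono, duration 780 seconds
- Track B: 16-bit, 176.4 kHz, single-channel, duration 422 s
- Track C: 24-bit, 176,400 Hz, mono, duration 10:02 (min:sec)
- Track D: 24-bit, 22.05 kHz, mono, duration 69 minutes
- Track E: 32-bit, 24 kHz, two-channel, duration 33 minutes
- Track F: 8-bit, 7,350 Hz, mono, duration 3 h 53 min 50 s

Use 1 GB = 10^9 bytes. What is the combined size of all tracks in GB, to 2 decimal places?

2.42 GB

Track A: 384,000 × 780 × 4 × 1 = 1,198,080,000 bytes.
Track B: 176,400 × 422 × 2 × 1 = 148,881,600 bytes.
Track C: 10:02 (min:sec) = 602 s; 176,400 × 602 × 3 × 1 = 318,578,400 bytes.
Track D: 69 minutes = 4,140 s; 22,050 × 4,140 × 3 × 1 = 273,861,000 bytes.
Track E: 33 minutes = 1,980 s; 24,000 × 1,980 × 4 × 2 = 380,160,000 bytes.
Track F: 3 h 53 min 50 s = 14,030 s; 7,350 × 14,030 × 1 × 1 = 103,120,500 bytes.
Total = 2,422,681,500 bytes = 2.42 GB.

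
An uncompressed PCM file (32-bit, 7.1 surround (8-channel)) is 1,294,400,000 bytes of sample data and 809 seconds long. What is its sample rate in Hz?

50,000 Hz

Bytes = sample_rate × seconds × bytes_per_sample × channels.
sample_rate = 1,294,400,000 / (809 × 4 × 8) = 1,294,400,000 / 25,888 = 50,000 Hz.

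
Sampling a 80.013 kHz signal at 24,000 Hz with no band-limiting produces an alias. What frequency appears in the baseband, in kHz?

Nyquist = 24,000/2 = 12,000 Hz; 80,013 Hz exceeds it.
Alias = |80,013 − 3×24,000| = |80,013 − 72,000| = 8,013 Hz = 8.013 kHz.

8.013 kHz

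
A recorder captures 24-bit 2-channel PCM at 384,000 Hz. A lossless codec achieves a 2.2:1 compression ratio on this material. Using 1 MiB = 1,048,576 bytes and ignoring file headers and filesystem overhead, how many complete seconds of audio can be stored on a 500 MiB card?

500 seconds

Uncompressed byte rate = 384,000 × 3 × 2 = 2,304,000 bytes/s.
After 2.2:1 compression, effective rate ≈ 1047272.73 bytes/s.
Capacity = 500 × 1,048,576 = 524,288,000 bytes.
524,288,000 / effective rate ≈ 500.62 s → 500 seconds.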